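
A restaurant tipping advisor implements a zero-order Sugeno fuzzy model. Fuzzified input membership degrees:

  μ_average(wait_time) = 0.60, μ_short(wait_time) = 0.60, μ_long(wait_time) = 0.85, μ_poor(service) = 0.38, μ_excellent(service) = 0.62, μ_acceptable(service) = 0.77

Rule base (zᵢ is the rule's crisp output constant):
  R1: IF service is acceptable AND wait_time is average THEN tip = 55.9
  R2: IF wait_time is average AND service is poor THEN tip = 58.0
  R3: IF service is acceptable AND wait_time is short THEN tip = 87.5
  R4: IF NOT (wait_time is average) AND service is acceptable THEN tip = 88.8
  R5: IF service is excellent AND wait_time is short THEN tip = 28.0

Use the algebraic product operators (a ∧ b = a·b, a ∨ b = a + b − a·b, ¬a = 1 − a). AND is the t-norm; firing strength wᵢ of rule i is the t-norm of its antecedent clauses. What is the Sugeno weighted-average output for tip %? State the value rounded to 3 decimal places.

63.996

R1 (z=55.9): acceptable=0.77, average=0.60; AND[a·b] → w = 0.4620
R2 (z=58.0): average=0.60, poor=0.38; AND[a·b] → w = 0.2280
R3 (z=87.5): acceptable=0.77, short=0.60; AND[a·b] → w = 0.4620
R4 (z=88.8): ¬average=1−0.60=0.40, acceptable=0.77; AND[a·b] → w = 0.3080
R5 (z=28.0): excellent=0.62, short=0.60; AND[a·b] → w = 0.3720
Weighted average = (0.4620·55.9 + 0.2280·58.0 + 0.4620·87.5 + 0.3080·88.8 + 0.3720·28.0) / (0.4620 + 0.2280 + 0.4620 + 0.3080 + 0.3720)
  = 117.2412 / 1.8320 = 63.996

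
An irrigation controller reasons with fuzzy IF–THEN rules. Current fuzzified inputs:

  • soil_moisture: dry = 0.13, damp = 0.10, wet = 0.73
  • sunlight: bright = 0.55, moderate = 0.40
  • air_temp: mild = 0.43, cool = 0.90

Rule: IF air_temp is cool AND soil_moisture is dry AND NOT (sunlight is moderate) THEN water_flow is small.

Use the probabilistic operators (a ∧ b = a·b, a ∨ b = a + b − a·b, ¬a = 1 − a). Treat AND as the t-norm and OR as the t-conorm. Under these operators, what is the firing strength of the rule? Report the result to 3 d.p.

0.070

firing strength: cool=0.90, dry=0.13, ¬moderate=1−0.40=0.60; AND[a·b] → w = 0.0702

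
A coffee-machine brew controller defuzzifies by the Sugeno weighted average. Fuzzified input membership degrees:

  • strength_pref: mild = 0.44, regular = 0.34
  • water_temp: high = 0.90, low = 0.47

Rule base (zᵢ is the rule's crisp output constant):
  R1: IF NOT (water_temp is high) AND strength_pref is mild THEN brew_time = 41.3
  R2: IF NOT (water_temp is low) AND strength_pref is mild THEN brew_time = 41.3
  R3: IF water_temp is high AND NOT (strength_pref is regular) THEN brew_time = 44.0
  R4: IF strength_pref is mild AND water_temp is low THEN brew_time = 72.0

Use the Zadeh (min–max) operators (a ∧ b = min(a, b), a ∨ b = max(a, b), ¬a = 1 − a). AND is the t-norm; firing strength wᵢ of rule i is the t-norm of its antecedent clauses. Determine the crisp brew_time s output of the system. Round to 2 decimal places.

50.62

R1 (z=41.3): ¬high=1−0.90=0.10, mild=0.44; AND[min(a, b)] → w = 0.10
R2 (z=41.3): ¬low=1−0.47=0.53, mild=0.44; AND[min(a, b)] → w = 0.44
R3 (z=44.0): high=0.90, ¬regular=1−0.34=0.66; AND[min(a, b)] → w = 0.66
R4 (z=72.0): mild=0.44, low=0.47; AND[min(a, b)] → w = 0.44
Weighted average = (0.10·41.3 + 0.44·41.3 + 0.66·44.0 + 0.44·72.0) / (0.10 + 0.44 + 0.66 + 0.44)
  = 83.0220 / 1.6400 = 50.62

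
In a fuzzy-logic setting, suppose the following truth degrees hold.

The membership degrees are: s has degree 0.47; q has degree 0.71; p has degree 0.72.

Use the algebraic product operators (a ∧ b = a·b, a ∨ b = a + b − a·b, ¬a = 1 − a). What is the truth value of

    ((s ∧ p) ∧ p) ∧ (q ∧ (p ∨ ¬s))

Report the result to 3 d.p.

s ∧ p = a·b on (0.4700, 0.7200) = 0.3384
(s ∧ p) ∧ p = a·b on (0.3384, 0.7200) = 0.2436
¬s = 1 − 0.4700 = 0.5300
p ∨ ¬s = a + b − a·b on (0.7200, 0.5300) = 0.8684
q ∧ (p ∨ ¬s) = a·b on (0.7100, 0.8684) = 0.6166
((s ∧ p) ∧ p) ∧ (q ∧ (p ∨ ¬s)) = a·b on (0.2436, 0.6166) = 0.1502

0.150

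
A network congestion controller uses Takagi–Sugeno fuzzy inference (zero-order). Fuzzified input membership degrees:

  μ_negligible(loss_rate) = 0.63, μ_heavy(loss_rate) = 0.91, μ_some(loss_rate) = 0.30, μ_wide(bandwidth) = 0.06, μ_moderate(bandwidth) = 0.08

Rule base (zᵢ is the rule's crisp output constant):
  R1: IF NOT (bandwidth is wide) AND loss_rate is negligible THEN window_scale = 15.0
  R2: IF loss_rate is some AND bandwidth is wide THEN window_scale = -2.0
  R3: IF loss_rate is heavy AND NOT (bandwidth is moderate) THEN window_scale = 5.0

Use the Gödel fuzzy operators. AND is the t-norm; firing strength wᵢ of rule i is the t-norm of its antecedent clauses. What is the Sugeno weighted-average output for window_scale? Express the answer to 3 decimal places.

R1 (z=15.0): ¬wide=1−0.06=0.94, negligible=0.63; AND[min(a, b)] → w = 0.63
R2 (z=-2.0): some=0.30, wide=0.06; AND[min(a, b)] → w = 0.06
R3 (z=5.0): heavy=0.91, ¬moderate=1−0.08=0.92; AND[min(a, b)] → w = 0.91
Weighted average = (0.63·15.0 + 0.06·-2.0 + 0.91·5.0) / (0.63 + 0.06 + 0.91)
  = 13.8800 / 1.6000 = 8.675

8.675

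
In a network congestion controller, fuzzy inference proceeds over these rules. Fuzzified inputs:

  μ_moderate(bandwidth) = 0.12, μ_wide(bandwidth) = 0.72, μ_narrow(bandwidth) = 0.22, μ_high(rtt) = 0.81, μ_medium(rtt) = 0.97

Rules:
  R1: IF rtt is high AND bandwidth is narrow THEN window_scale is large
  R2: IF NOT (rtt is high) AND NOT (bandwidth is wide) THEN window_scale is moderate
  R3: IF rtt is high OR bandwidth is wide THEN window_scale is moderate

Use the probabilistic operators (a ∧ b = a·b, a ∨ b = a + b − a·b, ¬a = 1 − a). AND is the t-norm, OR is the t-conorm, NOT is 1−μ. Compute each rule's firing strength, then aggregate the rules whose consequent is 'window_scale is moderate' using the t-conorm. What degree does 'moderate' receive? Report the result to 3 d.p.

R1: high=0.81, narrow=0.22; AND[a·b] → w = 0.1782
R2: ¬high=1−0.81=0.19, ¬wide=1−0.72=0.28; AND[a·b] → w = 0.0532
R3: high=0.81, wide=0.72; OR[a + b − a·b] → w = 0.9468
Rules with consequent 'moderate': {R2, R3} → strengths 0.0532, 0.9468
Aggregate via t-conorm [a + b − a·b]: 0.9496

0.950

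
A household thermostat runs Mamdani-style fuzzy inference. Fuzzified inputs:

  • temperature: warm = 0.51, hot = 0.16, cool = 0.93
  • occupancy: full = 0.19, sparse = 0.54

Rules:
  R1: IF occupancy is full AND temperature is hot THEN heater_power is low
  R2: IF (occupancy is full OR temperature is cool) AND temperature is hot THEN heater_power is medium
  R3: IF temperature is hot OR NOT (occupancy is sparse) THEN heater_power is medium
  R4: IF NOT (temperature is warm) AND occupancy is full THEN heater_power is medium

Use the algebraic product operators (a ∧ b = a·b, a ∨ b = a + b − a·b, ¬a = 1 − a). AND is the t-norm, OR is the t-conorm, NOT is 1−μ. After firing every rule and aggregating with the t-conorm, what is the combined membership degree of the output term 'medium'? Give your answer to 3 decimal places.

R1: full=0.19, hot=0.16; AND[a·b] → w = 0.0304
R2: (full=0.19 OR cool=0.93) = 0.9433; AND[a·b] with hot=0.16 → w = 0.1509
R3: hot=0.16, ¬sparse=1−0.54=0.46; OR[a + b − a·b] → w = 0.5464
R4: ¬warm=1−0.51=0.49, full=0.19; AND[a·b] → w = 0.0931
Rules with consequent 'medium': {R2, R3, R4} → strengths 0.1509, 0.5464, 0.0931
Aggregate via t-conorm [a + b − a·b]: 0.6507

0.651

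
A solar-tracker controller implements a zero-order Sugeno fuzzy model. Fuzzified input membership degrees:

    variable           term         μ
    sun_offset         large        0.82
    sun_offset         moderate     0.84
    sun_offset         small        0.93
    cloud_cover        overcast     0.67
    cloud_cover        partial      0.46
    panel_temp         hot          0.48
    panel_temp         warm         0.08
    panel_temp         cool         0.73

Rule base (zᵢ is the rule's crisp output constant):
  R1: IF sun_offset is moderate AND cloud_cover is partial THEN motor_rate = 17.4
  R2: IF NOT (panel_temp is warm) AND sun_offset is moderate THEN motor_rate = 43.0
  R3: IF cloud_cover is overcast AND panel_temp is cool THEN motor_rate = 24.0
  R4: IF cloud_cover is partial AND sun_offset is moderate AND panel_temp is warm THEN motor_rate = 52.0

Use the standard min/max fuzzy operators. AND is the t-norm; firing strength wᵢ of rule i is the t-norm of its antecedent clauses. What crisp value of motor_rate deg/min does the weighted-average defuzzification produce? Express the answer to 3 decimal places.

31.397

R1 (z=17.4): moderate=0.84, partial=0.46; AND[min(a, b)] → w = 0.46
R2 (z=43.0): ¬warm=1−0.08=0.92, moderate=0.84; AND[min(a, b)] → w = 0.84
R3 (z=24.0): overcast=0.67, cool=0.73; AND[min(a, b)] → w = 0.67
R4 (z=52.0): partial=0.46, moderate=0.84, warm=0.08; AND[min(a, b)] → w = 0.08
Weighted average = (0.46·17.4 + 0.84·43.0 + 0.67·24.0 + 0.08·52.0) / (0.46 + 0.84 + 0.67 + 0.08)
  = 64.3640 / 2.0500 = 31.397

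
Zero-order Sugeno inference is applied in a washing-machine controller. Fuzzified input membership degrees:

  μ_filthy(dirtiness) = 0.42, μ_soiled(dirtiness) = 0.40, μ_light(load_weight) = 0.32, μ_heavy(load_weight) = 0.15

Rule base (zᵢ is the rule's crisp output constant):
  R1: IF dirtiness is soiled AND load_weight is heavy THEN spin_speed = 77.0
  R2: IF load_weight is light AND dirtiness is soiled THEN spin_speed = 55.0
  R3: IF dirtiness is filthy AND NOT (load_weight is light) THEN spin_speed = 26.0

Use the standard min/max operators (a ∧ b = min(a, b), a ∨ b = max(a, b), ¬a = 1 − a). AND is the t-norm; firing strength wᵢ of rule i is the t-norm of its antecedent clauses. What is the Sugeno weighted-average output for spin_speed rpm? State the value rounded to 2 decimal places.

R1 (z=77.0): soiled=0.40, heavy=0.15; AND[min(a, b)] → w = 0.15
R2 (z=55.0): light=0.32, soiled=0.40; AND[min(a, b)] → w = 0.32
R3 (z=26.0): filthy=0.42, ¬light=1−0.32=0.68; AND[min(a, b)] → w = 0.42
Weighted average = (0.15·77.0 + 0.32·55.0 + 0.42·26.0) / (0.15 + 0.32 + 0.42)
  = 40.0700 / 0.8900 = 45.02

45.02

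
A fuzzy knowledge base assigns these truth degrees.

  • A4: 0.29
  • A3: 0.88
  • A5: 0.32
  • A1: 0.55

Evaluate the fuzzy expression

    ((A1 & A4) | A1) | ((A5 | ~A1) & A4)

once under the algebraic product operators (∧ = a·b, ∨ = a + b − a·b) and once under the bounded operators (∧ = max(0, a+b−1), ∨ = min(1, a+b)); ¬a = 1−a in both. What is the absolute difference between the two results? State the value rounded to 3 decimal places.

0.080

Under algebraic product:
  A1 & A4 = a·b on (0.5500, 0.2900) = 0.1595
  (A1 & A4) | A1 = a + b − a·b on (0.1595, 0.5500) = 0.6218
  ~A1 = 1 − 0.5500 = 0.4500
  A5 | ~A1 = a + b − a·b on (0.3200, 0.4500) = 0.6260
  (A5 | ~A1) & A4 = a·b on (0.6260, 0.2900) = 0.1815
  ((A1 & A4) | A1) | ((A5 | ~A1) & A4) = a + b − a·b on (0.6218, 0.1815) = 0.6904
  → value = 0.6904
Under bounded:
  A1 & A4 = max(0, a+b−1) on (0.55, 0.29) = 0.00
  (A1 & A4) | A1 = min(1, a+b) on (0.00, 0.55) = 0.55
  ~A1 = 1 − 0.55 = 0.45
  A5 | ~A1 = min(1, a+b) on (0.32, 0.45) = 0.77
  (A5 | ~A1) & A4 = max(0, a+b−1) on (0.77, 0.29) = 0.06
  ((A1 & A4) | A1) | ((A5 | ~A1) & A4) = min(1, a+b) on (0.55, 0.06) = 0.61
  → value = 0.6100
|0.6904 − 0.6100| = 0.080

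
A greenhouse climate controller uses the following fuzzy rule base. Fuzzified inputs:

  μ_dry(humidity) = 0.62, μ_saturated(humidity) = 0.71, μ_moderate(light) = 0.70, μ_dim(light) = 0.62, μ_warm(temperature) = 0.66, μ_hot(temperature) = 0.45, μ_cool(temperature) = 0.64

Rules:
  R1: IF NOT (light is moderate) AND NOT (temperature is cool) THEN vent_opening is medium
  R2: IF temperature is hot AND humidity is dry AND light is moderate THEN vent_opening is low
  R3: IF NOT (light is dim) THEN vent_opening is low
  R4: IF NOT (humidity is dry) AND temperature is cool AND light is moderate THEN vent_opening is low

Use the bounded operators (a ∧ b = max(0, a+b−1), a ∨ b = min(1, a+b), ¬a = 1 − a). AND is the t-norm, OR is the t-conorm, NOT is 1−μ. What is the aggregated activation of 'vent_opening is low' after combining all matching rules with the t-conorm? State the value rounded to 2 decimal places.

0.38

R1: ¬moderate=1−0.70=0.30, ¬cool=1−0.64=0.36; AND[max(0, a+b−1)] → w = 0.00
R2: hot=0.45, dry=0.62, moderate=0.70; AND[max(0, a+b−1)] → w = 0.00
R3: ¬dim=1−0.62=0.38 → w = 0.38
R4: ¬dry=1−0.62=0.38, cool=0.64, moderate=0.70; AND[max(0, a+b−1)] → w = 0.00
Rules with consequent 'low': {R2, R3, R4} → strengths 0.00, 0.38, 0.00
Aggregate via t-conorm [min(1, a+b)]: 0.38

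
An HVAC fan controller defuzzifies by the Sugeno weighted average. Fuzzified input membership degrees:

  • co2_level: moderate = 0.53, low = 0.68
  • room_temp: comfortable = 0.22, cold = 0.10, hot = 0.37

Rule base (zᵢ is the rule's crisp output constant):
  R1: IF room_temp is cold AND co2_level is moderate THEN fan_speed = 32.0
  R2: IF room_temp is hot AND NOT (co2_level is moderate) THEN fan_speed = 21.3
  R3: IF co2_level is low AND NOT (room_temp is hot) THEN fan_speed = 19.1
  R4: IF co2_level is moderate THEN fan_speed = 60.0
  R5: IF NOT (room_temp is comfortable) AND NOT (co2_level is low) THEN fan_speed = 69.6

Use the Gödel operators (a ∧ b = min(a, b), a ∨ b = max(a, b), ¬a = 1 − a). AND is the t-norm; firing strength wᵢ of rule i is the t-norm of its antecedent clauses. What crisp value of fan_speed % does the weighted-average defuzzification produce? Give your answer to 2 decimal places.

R1 (z=32.0): cold=0.10, moderate=0.53; AND[min(a, b)] → w = 0.10
R2 (z=21.3): hot=0.37, ¬moderate=1−0.53=0.47; AND[min(a, b)] → w = 0.37
R3 (z=19.1): low=0.68, ¬hot=1−0.37=0.63; AND[min(a, b)] → w = 0.63
R4 (z=60.0): moderate=0.53 → w = 0.53
R5 (z=69.6): ¬comfortable=1−0.22=0.78, ¬low=1−0.68=0.32; AND[min(a, b)] → w = 0.32
Weighted average = (0.10·32.0 + 0.37·21.3 + 0.63·19.1 + 0.53·60.0 + 0.32·69.6) / (0.10 + 0.37 + 0.63 + 0.53 + 0.32)
  = 77.1860 / 1.9500 = 39.58

39.58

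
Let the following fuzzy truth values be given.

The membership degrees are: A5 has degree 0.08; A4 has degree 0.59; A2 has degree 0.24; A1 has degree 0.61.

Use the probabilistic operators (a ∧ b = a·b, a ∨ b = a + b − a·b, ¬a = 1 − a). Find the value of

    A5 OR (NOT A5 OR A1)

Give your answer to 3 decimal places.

0.971

NOT A5 = 1 − 0.0800 = 0.9200
NOT A5 OR A1 = a + b − a·b on (0.9200, 0.6100) = 0.9688
A5 OR (NOT A5 OR A1) = a + b − a·b on (0.0800, 0.9688) = 0.9713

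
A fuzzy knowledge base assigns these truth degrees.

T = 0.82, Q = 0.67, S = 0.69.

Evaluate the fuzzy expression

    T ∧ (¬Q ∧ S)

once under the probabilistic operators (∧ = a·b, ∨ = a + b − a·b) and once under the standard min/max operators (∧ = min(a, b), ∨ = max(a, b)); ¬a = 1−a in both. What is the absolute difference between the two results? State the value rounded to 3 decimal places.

Under probabilistic:
  ¬Q = 1 − 0.6700 = 0.3300
  ¬Q ∧ S = a·b on (0.3300, 0.6900) = 0.2277
  T ∧ (¬Q ∧ S) = a·b on (0.8200, 0.2277) = 0.1867
  → value = 0.1867
Under standard min/max:
  ¬Q = 1 − 0.67 = 0.33
  ¬Q ∧ S = min(a, b) on (0.33, 0.69) = 0.33
  T ∧ (¬Q ∧ S) = min(a, b) on (0.82, 0.33) = 0.33
  → value = 0.3300
|0.1867 − 0.3300| = 0.143

0.143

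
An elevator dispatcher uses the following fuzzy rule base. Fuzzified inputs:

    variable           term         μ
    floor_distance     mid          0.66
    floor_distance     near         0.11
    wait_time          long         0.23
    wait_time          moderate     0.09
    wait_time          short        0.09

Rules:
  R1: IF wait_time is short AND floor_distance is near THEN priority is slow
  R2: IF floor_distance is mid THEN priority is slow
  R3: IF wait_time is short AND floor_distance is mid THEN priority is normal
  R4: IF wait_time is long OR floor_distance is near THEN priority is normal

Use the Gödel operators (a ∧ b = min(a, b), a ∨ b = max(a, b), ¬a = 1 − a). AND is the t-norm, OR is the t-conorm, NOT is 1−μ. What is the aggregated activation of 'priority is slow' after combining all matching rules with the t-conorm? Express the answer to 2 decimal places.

R1: short=0.09, near=0.11; AND[min(a, b)] → w = 0.09
R2: mid=0.66 → w = 0.66
R3: short=0.09, mid=0.66; AND[min(a, b)] → w = 0.09
R4: long=0.23, near=0.11; OR[max(a, b)] → w = 0.23
Rules with consequent 'slow': {R1, R2} → strengths 0.09, 0.66
Aggregate via t-conorm [max(a, b)]: 0.66

0.66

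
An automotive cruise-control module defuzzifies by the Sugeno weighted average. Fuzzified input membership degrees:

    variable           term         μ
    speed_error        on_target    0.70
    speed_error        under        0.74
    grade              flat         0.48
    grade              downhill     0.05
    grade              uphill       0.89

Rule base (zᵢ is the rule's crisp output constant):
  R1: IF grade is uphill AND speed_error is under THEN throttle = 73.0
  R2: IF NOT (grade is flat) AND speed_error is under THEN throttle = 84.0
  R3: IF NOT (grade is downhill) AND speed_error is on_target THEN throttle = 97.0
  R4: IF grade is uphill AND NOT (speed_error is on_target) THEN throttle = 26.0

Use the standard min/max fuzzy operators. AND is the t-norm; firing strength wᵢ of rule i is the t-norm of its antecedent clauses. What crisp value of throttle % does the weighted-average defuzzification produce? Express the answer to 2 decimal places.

R1 (z=73.0): uphill=0.89, under=0.74; AND[min(a, b)] → w = 0.74
R2 (z=84.0): ¬flat=1−0.48=0.52, under=0.74; AND[min(a, b)] → w = 0.52
R3 (z=97.0): ¬downhill=1−0.05=0.95, on_target=0.70; AND[min(a, b)] → w = 0.70
R4 (z=26.0): uphill=0.89, ¬on_target=1−0.70=0.30; AND[min(a, b)] → w = 0.30
Weighted average = (0.74·73.0 + 0.52·84.0 + 0.70·97.0 + 0.30·26.0) / (0.74 + 0.52 + 0.70 + 0.30)
  = 173.4000 / 2.2600 = 76.73

76.73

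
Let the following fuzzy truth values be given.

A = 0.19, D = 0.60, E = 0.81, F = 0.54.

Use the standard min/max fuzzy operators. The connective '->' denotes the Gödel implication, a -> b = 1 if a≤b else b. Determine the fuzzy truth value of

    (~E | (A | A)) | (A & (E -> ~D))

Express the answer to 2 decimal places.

~E = 1 − 0.81 = 0.19
A | A = max(a, b) on (0.19, 0.19) = 0.19
~E | (A | A) = max(a, b) on (0.19, 0.19) = 0.19
~D = 1 − 0.60 = 0.40
E -> ~D  [Gödel: 1 if a≤b else b] with a=0.81, b=0.40 → 0.40
A & (E -> ~D) = min(a, b) on (0.19, 0.40) = 0.19
(~E | (A | A)) | (A & (E -> ~D)) = max(a, b) on (0.19, 0.19) = 0.19

0.19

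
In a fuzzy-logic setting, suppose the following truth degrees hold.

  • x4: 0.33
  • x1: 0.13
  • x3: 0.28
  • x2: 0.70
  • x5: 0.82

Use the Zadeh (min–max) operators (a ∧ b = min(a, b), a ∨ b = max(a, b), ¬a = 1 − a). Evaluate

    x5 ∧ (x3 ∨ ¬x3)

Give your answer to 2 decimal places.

0.72

¬x3 = 1 − 0.28 = 0.72
x3 ∨ ¬x3 = max(a, b) on (0.28, 0.72) = 0.72
x5 ∧ (x3 ∨ ¬x3) = min(a, b) on (0.82, 0.72) = 0.72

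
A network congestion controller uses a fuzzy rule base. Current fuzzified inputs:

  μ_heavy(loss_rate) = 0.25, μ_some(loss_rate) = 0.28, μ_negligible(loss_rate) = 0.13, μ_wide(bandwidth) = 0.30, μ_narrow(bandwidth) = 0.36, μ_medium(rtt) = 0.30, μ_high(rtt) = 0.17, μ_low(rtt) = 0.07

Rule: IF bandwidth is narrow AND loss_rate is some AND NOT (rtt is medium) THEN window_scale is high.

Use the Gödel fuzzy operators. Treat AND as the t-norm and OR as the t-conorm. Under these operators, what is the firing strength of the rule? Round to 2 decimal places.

0.28

firing strength: narrow=0.36, some=0.28, ¬medium=1−0.30=0.70; AND[min(a, b)] → w = 0.28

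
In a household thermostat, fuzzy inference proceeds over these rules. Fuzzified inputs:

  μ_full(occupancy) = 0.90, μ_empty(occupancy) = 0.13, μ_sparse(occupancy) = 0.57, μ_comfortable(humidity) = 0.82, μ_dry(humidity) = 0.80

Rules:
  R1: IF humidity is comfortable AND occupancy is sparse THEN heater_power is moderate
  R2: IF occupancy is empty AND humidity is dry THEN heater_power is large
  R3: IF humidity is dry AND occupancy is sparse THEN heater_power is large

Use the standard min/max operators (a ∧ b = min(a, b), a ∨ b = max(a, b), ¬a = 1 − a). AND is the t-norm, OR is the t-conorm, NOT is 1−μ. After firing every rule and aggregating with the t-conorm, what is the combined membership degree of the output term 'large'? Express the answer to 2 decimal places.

0.57

R1: comfortable=0.82, sparse=0.57; AND[min(a, b)] → w = 0.57
R2: empty=0.13, dry=0.80; AND[min(a, b)] → w = 0.13
R3: dry=0.80, sparse=0.57; AND[min(a, b)] → w = 0.57
Rules with consequent 'large': {R2, R3} → strengths 0.13, 0.57
Aggregate via t-conorm [max(a, b)]: 0.57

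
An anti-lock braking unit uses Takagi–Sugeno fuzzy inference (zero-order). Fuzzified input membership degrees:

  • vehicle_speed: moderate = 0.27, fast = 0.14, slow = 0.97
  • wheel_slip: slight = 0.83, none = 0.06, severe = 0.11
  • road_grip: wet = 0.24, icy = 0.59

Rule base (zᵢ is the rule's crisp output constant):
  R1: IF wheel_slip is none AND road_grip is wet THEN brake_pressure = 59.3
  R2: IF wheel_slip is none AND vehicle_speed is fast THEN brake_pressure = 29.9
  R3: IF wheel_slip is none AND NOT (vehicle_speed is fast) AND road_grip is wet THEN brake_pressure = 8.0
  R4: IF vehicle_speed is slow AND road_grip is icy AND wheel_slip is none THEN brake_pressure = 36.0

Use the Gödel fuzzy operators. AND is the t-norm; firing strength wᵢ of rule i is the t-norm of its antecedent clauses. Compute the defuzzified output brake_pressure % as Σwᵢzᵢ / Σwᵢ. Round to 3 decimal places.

33.300

R1 (z=59.3): none=0.06, wet=0.24; AND[min(a, b)] → w = 0.06
R2 (z=29.9): none=0.06, fast=0.14; AND[min(a, b)] → w = 0.06
R3 (z=8.0): none=0.06, ¬fast=1−0.14=0.86, wet=0.24; AND[min(a, b)] → w = 0.06
R4 (z=36.0): slow=0.97, icy=0.59, none=0.06; AND[min(a, b)] → w = 0.06
Weighted average = (0.06·59.3 + 0.06·29.9 + 0.06·8.0 + 0.06·36.0) / (0.06 + 0.06 + 0.06 + 0.06)
  = 7.9920 / 0.2400 = 33.300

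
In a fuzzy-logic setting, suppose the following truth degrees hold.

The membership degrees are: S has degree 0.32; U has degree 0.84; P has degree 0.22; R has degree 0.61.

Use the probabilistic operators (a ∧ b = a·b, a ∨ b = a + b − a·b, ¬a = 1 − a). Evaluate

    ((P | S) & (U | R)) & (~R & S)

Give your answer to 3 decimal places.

P | S = a + b − a·b on (0.2200, 0.3200) = 0.4696
U | R = a + b − a·b on (0.8400, 0.6100) = 0.9376
(P | S) & (U | R) = a·b on (0.4696, 0.9376) = 0.4403
~R = 1 − 0.6100 = 0.3900
~R & S = a·b on (0.3900, 0.3200) = 0.1248
((P | S) & (U | R)) & (~R & S) = a·b on (0.4403, 0.1248) = 0.0549

0.055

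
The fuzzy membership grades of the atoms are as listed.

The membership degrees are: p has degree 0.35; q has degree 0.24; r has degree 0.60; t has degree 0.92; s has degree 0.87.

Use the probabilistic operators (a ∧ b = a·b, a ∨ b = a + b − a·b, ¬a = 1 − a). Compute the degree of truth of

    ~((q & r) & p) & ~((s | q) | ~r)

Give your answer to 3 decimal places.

0.056

q & r = a·b on (0.2400, 0.6000) = 0.1440
(q & r) & p = a·b on (0.1440, 0.3500) = 0.0504
~((q & r) & p) = 1 − 0.0504 = 0.9496
s | q = a + b − a·b on (0.8700, 0.2400) = 0.9012
~r = 1 − 0.6000 = 0.4000
(s | q) | ~r = a + b − a·b on (0.9012, 0.4000) = 0.9407
~((s | q) | ~r) = 1 − 0.9407 = 0.0593
~((q & r) & p) & ~((s | q) | ~r) = a·b on (0.9496, 0.0593) = 0.0563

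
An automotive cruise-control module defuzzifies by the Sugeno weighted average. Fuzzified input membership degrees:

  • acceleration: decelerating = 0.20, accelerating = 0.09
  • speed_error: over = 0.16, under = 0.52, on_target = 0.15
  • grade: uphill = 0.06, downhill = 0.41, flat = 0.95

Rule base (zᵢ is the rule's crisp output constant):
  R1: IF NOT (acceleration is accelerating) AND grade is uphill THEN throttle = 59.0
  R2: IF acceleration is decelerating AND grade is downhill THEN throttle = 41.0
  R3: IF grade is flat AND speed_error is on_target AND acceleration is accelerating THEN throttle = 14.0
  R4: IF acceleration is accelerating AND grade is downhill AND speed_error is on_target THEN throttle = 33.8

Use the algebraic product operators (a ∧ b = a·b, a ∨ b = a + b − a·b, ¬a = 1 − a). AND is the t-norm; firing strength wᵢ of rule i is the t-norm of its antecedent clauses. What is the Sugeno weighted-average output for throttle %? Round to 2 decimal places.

R1 (z=59.0): ¬accelerating=1−0.09=0.91, uphill=0.06; AND[a·b] → w = 0.0546
R2 (z=41.0): decelerating=0.20, downhill=0.41; AND[a·b] → w = 0.0820
R3 (z=14.0): flat=0.95, on_target=0.15, accelerating=0.09; AND[a·b] → w = 0.0128
R4 (z=33.8): accelerating=0.09, downhill=0.41, on_target=0.15; AND[a·b] → w = 0.0055
Weighted average = (0.0546·59.0 + 0.0820·41.0 + 0.0128·14.0 + 0.0055·33.8) / (0.0546 + 0.0820 + 0.0128 + 0.0055)
  = 6.9500 / 0.1550 = 44.85

44.85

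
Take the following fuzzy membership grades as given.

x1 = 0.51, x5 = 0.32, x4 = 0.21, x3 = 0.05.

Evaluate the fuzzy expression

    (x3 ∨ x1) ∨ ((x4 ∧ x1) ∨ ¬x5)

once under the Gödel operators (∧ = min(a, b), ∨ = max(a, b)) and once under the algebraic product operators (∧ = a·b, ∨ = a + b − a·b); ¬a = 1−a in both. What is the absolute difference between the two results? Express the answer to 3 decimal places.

0.187

Under Gödel:
  x3 ∨ x1 = max(a, b) on (0.05, 0.51) = 0.51
  x4 ∧ x1 = min(a, b) on (0.21, 0.51) = 0.21
  ¬x5 = 1 − 0.32 = 0.68
  (x4 ∧ x1) ∨ ¬x5 = max(a, b) on (0.21, 0.68) = 0.68
  (x3 ∨ x1) ∨ ((x4 ∧ x1) ∨ ¬x5) = max(a, b) on (0.51, 0.68) = 0.68
  → value = 0.6800
Under algebraic product:
  x3 ∨ x1 = a + b − a·b on (0.0500, 0.5100) = 0.5345
  x4 ∧ x1 = a·b on (0.2100, 0.5100) = 0.1071
  ¬x5 = 1 − 0.3200 = 0.6800
  (x4 ∧ x1) ∨ ¬x5 = a + b − a·b on (0.1071, 0.6800) = 0.7143
  (x3 ∨ x1) ∨ ((x4 ∧ x1) ∨ ¬x5) = a + b − a·b on (0.5345, 0.7143) = 0.8670
  → value = 0.8670
|0.6800 − 0.8670| = 0.187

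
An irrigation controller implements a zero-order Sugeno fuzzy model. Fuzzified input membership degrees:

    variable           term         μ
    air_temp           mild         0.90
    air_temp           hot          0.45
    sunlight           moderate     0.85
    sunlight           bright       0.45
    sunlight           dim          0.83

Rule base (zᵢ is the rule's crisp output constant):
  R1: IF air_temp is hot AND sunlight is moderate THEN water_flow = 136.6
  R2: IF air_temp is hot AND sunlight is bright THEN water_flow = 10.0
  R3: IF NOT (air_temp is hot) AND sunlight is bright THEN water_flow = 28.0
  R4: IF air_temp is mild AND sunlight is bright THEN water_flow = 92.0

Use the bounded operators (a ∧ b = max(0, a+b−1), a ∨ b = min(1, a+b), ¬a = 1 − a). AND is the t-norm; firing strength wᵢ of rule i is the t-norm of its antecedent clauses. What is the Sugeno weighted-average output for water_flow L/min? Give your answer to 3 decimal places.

R1 (z=136.6): hot=0.45, moderate=0.85; AND[max(0, a+b−1)] → w = 0.30
R2 (z=10.0): hot=0.45, bright=0.45; AND[max(0, a+b−1)] → w = 0.00
R3 (z=28.0): ¬hot=1−0.45=0.55, bright=0.45; AND[max(0, a+b−1)] → w = 0.00
R4 (z=92.0): mild=0.90, bright=0.45; AND[max(0, a+b−1)] → w = 0.35
Weighted average = (0.30·136.6 + 0.00·10.0 + 0.00·28.0 + 0.35·92.0) / (0.30 + 0.00 + 0.00 + 0.35)
  = 73.1800 / 0.6500 = 112.585

112.585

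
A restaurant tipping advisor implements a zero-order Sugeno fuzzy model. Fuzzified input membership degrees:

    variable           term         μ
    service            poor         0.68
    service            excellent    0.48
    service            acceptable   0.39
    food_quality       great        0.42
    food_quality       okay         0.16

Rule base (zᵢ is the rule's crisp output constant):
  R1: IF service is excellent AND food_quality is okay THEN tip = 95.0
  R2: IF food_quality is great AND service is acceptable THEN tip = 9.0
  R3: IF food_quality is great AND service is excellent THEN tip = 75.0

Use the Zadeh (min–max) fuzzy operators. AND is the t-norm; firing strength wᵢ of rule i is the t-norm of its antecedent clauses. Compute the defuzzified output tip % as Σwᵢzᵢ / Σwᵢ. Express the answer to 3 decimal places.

R1 (z=95.0): excellent=0.48, okay=0.16; AND[min(a, b)] → w = 0.16
R2 (z=9.0): great=0.42, acceptable=0.39; AND[min(a, b)] → w = 0.39
R3 (z=75.0): great=0.42, excellent=0.48; AND[min(a, b)] → w = 0.42
Weighted average = (0.16·95.0 + 0.39·9.0 + 0.42·75.0) / (0.16 + 0.39 + 0.42)
  = 50.2100 / 0.9700 = 51.763

51.763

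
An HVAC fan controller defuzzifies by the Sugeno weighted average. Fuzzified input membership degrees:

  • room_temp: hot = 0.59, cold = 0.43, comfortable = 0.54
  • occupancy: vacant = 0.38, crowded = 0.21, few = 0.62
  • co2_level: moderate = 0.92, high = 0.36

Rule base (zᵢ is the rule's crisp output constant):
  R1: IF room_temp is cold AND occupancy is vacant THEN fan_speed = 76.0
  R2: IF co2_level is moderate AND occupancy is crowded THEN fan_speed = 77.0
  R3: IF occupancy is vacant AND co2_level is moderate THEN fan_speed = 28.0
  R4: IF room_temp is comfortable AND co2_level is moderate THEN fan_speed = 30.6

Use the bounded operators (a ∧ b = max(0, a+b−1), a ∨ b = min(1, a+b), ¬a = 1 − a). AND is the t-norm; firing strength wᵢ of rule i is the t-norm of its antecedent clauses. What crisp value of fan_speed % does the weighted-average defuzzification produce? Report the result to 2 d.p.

R1 (z=76.0): cold=0.43, vacant=0.38; AND[max(0, a+b−1)] → w = 0.00
R2 (z=77.0): moderate=0.92, crowded=0.21; AND[max(0, a+b−1)] → w = 0.13
R3 (z=28.0): vacant=0.38, moderate=0.92; AND[max(0, a+b−1)] → w = 0.30
R4 (z=30.6): comfortable=0.54, moderate=0.92; AND[max(0, a+b−1)] → w = 0.46
Weighted average = (0.00·76.0 + 0.13·77.0 + 0.30·28.0 + 0.46·30.6) / (0.00 + 0.13 + 0.30 + 0.46)
  = 32.4860 / 0.8900 = 36.50

36.50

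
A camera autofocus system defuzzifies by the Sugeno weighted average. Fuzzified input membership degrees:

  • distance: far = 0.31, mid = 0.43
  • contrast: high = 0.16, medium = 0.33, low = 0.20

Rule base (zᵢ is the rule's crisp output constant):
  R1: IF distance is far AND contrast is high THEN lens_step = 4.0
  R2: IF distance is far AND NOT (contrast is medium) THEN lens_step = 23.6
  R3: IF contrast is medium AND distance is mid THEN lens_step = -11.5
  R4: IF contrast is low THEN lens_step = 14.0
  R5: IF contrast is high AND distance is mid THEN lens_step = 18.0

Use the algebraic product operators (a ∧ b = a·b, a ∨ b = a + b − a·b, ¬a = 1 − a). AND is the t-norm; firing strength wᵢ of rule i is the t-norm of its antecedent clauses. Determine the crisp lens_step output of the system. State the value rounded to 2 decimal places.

R1 (z=4.0): far=0.31, high=0.16; AND[a·b] → w = 0.0496
R2 (z=23.6): far=0.31, ¬medium=1−0.33=0.67; AND[a·b] → w = 0.2077
R3 (z=-11.5): medium=0.33, mid=0.43; AND[a·b] → w = 0.1419
R4 (z=14.0): low=0.20 → w = 0.2000
R5 (z=18.0): high=0.16, mid=0.43; AND[a·b] → w = 0.0688
Weighted average = (0.0496·4.0 + 0.2077·23.6 + 0.1419·-11.5 + 0.2000·14.0 + 0.0688·18.0) / (0.0496 + 0.2077 + 0.1419 + 0.2000 + 0.0688)
  = 7.5067 / 0.6680 = 11.24

11.24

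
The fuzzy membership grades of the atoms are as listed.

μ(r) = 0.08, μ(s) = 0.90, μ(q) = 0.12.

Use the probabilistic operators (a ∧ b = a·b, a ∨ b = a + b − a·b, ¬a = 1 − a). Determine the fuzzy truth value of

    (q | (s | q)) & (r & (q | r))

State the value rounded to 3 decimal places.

0.014

s | q = a + b − a·b on (0.9000, 0.1200) = 0.9120
q | (s | q) = a + b − a·b on (0.1200, 0.9120) = 0.9226
q | r = a + b − a·b on (0.1200, 0.0800) = 0.1904
r & (q | r) = a·b on (0.0800, 0.1904) = 0.0152
(q | (s | q)) & (r & (q | r)) = a·b on (0.9226, 0.0152) = 0.0141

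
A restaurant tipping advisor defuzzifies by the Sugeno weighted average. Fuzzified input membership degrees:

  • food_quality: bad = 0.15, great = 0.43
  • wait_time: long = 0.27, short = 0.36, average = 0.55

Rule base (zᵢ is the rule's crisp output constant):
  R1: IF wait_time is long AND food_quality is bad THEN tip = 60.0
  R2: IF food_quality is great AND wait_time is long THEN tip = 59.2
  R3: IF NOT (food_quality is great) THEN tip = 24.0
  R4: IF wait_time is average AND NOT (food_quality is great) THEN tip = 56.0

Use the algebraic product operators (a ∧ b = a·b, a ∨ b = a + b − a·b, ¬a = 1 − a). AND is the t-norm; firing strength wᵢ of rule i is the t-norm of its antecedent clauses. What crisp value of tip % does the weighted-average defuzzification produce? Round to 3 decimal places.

R1 (z=60.0): long=0.27, bad=0.15; AND[a·b] → w = 0.0405
R2 (z=59.2): great=0.43, long=0.27; AND[a·b] → w = 0.1161
R3 (z=24.0): ¬great=1−0.43=0.57 → w = 0.5700
R4 (z=56.0): average=0.55, ¬great=1−0.43=0.57; AND[a·b] → w = 0.3135
Weighted average = (0.0405·60.0 + 0.1161·59.2 + 0.5700·24.0 + 0.3135·56.0) / (0.0405 + 0.1161 + 0.5700 + 0.3135)
  = 40.5391 / 1.0401 = 38.976

38.976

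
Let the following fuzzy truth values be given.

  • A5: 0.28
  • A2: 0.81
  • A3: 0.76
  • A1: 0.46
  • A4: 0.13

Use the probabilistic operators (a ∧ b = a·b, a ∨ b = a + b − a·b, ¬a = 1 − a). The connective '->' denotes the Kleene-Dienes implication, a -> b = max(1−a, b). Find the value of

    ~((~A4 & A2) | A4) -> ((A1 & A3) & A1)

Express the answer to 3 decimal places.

~A4 = 1 − 0.1300 = 0.8700
~A4 & A2 = a·b on (0.8700, 0.8100) = 0.7047
(~A4 & A2) | A4 = a + b − a·b on (0.7047, 0.1300) = 0.7431
~((~A4 & A2) | A4) = 1 − 0.7431 = 0.2569
A1 & A3 = a·b on (0.4600, 0.7600) = 0.3496
(A1 & A3) & A1 = a·b on (0.3496, 0.4600) = 0.1608
~((~A4 & A2) | A4) -> ((A1 & A3) & A1)  [Kleene-Dienes: max(1−a, b)] with a=0.2569, b=0.1608 → 0.7431

0.743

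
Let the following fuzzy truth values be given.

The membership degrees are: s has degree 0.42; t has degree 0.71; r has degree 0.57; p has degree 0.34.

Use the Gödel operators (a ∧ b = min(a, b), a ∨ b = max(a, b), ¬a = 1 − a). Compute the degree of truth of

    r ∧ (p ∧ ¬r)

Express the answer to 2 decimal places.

¬r = 1 − 0.57 = 0.43
p ∧ ¬r = min(a, b) on (0.34, 0.43) = 0.34
r ∧ (p ∧ ¬r) = min(a, b) on (0.57, 0.34) = 0.34

0.34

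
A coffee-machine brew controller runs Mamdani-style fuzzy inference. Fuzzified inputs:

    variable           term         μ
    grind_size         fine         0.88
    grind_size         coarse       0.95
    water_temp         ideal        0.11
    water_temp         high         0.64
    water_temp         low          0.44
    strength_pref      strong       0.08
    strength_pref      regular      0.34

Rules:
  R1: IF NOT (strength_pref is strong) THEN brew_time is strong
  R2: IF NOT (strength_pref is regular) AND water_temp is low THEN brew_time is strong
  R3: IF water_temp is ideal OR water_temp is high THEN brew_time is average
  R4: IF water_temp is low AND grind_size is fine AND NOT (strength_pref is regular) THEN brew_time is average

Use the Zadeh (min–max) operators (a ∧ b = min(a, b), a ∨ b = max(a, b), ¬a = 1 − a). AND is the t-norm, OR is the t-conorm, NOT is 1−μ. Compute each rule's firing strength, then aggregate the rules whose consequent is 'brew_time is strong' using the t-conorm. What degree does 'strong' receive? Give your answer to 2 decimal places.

0.92

R1: ¬strong=1−0.08=0.92 → w = 0.92
R2: ¬regular=1−0.34=0.66, low=0.44; AND[min(a, b)] → w = 0.44
R3: ideal=0.11, high=0.64; OR[max(a, b)] → w = 0.64
R4: low=0.44, fine=0.88, ¬regular=1−0.34=0.66; AND[min(a, b)] → w = 0.44
Rules with consequent 'strong': {R1, R2} → strengths 0.92, 0.44
Aggregate via t-conorm [max(a, b)]: 0.92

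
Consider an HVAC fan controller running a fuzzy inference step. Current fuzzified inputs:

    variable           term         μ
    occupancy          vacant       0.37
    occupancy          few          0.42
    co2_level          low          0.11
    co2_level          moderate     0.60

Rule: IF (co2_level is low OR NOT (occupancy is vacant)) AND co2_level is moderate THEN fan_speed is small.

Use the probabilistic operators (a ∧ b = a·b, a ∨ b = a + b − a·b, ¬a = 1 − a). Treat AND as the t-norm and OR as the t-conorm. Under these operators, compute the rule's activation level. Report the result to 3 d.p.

firing strength: (low=0.11 OR ¬vacant=1−0.37=0.63) = 0.6707; AND[a·b] with moderate=0.60 → w = 0.4024

0.402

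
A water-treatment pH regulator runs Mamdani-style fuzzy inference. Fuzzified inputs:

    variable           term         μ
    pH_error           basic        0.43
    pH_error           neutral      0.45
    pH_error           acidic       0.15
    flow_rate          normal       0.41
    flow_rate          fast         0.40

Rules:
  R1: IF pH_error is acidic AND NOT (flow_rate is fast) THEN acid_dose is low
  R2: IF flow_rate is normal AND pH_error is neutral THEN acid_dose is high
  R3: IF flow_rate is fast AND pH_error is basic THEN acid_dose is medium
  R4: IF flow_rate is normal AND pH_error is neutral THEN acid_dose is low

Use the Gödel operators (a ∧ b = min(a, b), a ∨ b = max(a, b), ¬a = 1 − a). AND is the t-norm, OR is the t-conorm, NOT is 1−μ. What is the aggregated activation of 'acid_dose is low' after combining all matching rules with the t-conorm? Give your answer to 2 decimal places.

0.41

R1: acidic=0.15, ¬fast=1−0.40=0.60; AND[min(a, b)] → w = 0.15
R2: normal=0.41, neutral=0.45; AND[min(a, b)] → w = 0.41
R3: fast=0.40, basic=0.43; AND[min(a, b)] → w = 0.40
R4: normal=0.41, neutral=0.45; AND[min(a, b)] → w = 0.41
Rules with consequent 'low': {R1, R4} → strengths 0.15, 0.41
Aggregate via t-conorm [max(a, b)]: 0.41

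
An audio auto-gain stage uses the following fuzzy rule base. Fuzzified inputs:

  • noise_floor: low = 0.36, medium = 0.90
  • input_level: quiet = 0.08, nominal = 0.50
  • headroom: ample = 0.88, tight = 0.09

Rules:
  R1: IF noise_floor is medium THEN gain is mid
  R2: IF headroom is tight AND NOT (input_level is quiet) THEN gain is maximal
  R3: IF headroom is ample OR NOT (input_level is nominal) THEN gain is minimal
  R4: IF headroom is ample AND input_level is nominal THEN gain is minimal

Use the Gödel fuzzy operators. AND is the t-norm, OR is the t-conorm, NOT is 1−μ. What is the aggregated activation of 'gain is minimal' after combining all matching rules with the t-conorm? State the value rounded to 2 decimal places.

0.88

R1: medium=0.90 → w = 0.90
R2: tight=0.09, ¬quiet=1−0.08=0.92; AND[min(a, b)] → w = 0.09
R3: ample=0.88, ¬nominal=1−0.50=0.50; OR[max(a, b)] → w = 0.88
R4: ample=0.88, nominal=0.50; AND[min(a, b)] → w = 0.50
Rules with consequent 'minimal': {R3, R4} → strengths 0.88, 0.50
Aggregate via t-conorm [max(a, b)]: 0.88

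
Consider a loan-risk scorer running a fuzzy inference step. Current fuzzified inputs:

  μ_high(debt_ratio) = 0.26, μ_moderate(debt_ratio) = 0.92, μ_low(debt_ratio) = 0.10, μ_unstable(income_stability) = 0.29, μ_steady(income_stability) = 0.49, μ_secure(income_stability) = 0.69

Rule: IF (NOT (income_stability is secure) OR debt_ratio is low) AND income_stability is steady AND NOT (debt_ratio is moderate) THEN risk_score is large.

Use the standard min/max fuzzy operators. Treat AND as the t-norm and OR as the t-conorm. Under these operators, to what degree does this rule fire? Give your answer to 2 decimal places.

firing strength: (¬secure=1−0.69=0.31 OR low=0.10) = 0.31; AND[min(a, b)] with steady=0.49, ¬moderate=1−0.92=0.08 → w = 0.08

0.08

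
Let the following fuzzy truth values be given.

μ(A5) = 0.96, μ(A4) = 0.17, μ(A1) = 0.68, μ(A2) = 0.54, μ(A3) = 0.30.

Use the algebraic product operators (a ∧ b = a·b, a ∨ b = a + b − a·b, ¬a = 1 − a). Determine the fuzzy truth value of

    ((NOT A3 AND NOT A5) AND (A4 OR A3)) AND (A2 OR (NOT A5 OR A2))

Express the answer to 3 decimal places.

NOT A3 = 1 − 0.3000 = 0.7000
NOT A5 = 1 − 0.9600 = 0.0400
NOT A3 AND NOT A5 = a·b on (0.7000, 0.0400) = 0.0280
A4 OR A3 = a + b − a·b on (0.1700, 0.3000) = 0.4190
(NOT A3 AND NOT A5) AND (A4 OR A3) = a·b on (0.0280, 0.4190) = 0.0117
NOT A5 = 1 − 0.9600 = 0.0400
NOT A5 OR A2 = a + b − a·b on (0.0400, 0.5400) = 0.5584
A2 OR (NOT A5 OR A2) = a + b − a·b on (0.5400, 0.5584) = 0.7969
((NOT A3 AND NOT A5) AND (A4 OR A3)) AND (A2 OR (NOT A5 OR A2)) = a·b on (0.0117, 0.7969) = 0.0093

0.009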